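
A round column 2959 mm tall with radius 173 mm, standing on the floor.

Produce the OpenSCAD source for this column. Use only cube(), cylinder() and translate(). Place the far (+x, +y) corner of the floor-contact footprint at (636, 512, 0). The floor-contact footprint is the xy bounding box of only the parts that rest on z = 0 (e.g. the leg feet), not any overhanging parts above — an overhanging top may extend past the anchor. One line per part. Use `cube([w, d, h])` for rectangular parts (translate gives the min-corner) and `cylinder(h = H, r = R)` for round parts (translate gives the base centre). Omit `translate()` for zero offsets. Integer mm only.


translate([463, 339, 0]) cylinder(h = 2959, r = 173);


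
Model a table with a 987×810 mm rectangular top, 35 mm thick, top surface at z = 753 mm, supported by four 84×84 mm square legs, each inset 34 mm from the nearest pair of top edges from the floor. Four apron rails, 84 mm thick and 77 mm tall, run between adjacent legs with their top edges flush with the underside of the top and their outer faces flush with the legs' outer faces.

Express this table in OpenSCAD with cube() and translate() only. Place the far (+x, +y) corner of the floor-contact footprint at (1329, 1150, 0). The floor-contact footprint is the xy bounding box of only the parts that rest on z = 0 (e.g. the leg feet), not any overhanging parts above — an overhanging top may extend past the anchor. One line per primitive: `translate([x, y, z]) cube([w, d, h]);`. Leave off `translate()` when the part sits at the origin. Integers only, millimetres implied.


// leg_h = 753 - 35 = 718
// apron z = 718 - 77 = 641
translate([376, 374, 718]) cube([987, 810, 35]);
translate([410, 408, 0]) cube([84, 84, 718]);
translate([1245, 408, 0]) cube([84, 84, 718]);
translate([410, 1066, 0]) cube([84, 84, 718]);
translate([1245, 1066, 0]) cube([84, 84, 718]);
translate([494, 408, 641]) cube([751, 84, 77]);
translate([494, 1066, 641]) cube([751, 84, 77]);
translate([410, 492, 641]) cube([84, 574, 77]);
translate([1245, 492, 641]) cube([84, 574, 77]);


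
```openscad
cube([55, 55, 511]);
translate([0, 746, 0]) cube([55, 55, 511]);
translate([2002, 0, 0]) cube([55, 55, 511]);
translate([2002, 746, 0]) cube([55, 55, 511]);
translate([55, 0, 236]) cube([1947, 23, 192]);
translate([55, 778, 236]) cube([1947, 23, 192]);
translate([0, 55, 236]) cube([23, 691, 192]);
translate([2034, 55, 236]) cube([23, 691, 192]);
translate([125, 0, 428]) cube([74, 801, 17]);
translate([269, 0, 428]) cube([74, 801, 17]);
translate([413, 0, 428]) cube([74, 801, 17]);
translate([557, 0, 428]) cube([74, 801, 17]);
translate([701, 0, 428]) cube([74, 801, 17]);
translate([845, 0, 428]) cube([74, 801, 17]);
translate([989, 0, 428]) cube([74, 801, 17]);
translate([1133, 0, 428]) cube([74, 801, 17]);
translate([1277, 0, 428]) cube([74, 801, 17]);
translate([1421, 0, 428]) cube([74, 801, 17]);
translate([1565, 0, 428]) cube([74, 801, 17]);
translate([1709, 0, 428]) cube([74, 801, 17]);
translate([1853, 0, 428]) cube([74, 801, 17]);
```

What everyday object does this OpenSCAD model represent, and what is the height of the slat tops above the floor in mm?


A bed frame. The slat-top height is 445 mm.

Four posts, four rails, and a row of slats — a bed frame. Slats sit on the rails at z = 236 + 192 = 428; with slat thickness 17, the top is 445 mm.


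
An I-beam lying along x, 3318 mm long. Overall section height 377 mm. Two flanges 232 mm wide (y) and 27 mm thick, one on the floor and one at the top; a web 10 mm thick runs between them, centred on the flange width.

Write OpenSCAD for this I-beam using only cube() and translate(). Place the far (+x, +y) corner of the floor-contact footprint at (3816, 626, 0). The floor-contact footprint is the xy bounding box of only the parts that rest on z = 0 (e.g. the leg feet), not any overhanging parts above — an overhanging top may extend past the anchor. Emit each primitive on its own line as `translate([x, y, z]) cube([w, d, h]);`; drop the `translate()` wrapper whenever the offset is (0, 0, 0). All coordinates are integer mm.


translate([498, 394, 0]) cube([3318, 232, 27]);
translate([498, 505, 27]) cube([3318, 10, 323]);
translate([498, 394, 350]) cube([3318, 232, 27]);


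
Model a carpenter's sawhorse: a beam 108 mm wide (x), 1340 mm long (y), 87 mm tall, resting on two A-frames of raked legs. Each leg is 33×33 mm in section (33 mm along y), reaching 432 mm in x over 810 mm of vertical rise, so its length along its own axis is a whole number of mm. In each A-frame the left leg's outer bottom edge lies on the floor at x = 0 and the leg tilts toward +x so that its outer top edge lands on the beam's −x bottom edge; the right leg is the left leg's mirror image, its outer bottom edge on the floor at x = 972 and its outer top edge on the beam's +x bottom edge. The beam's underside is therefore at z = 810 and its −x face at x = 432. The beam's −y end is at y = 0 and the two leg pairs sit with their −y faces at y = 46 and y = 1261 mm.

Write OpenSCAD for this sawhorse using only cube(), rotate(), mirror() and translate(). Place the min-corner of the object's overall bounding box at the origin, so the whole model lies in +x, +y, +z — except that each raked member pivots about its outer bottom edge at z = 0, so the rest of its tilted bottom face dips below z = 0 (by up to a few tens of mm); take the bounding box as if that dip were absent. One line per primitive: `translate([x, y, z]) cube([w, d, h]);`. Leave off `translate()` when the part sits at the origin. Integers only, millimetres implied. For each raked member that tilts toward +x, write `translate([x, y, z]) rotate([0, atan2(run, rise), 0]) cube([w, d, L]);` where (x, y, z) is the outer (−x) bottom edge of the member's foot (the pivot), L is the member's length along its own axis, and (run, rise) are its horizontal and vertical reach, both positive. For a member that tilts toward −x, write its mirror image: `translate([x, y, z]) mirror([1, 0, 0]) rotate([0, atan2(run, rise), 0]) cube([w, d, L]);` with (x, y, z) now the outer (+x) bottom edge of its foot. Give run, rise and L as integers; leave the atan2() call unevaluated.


translate([432, 0, 810]) cube([108, 1340, 87]);
translate([0, 46, 0]) rotate([0, atan2(432, 810), 0]) cube([33, 33, 918]);
translate([972, 46, 0]) mirror([1, 0, 0]) rotate([0, atan2(432, 810), 0]) cube([33, 33, 918]);
translate([0, 1261, 0]) rotate([0, atan2(432, 810), 0]) cube([33, 33, 918]);
translate([972, 1261, 0]) mirror([1, 0, 0]) rotate([0, atan2(432, 810), 0]) cube([33, 33, 918]);


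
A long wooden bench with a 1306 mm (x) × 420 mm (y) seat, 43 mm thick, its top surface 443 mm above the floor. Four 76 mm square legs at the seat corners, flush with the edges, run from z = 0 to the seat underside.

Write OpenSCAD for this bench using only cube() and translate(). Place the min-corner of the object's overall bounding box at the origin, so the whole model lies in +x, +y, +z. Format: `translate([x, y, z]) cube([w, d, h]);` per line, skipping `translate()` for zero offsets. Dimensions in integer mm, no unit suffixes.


translate([0, 0, 400]) cube([1306, 420, 43]);
cube([76, 76, 400]);
translate([0, 344, 0]) cube([76, 76, 400]);
translate([1230, 0, 0]) cube([76, 76, 400]);
translate([1230, 344, 0]) cube([76, 76, 400]);


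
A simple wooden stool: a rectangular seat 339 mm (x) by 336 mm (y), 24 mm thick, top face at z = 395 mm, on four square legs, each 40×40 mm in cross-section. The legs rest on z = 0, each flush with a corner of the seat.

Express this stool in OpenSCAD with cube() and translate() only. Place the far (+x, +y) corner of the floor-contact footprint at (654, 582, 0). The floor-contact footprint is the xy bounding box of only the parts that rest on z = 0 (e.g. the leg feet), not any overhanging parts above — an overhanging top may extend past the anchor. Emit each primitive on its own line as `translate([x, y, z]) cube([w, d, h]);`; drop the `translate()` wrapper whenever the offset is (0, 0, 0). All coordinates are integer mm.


translate([315, 246, 371]) cube([339, 336, 24]);
translate([315, 246, 0]) cube([40, 40, 371]);
translate([614, 246, 0]) cube([40, 40, 371]);
translate([315, 542, 0]) cube([40, 40, 371]);
translate([614, 542, 0]) cube([40, 40, 371]);


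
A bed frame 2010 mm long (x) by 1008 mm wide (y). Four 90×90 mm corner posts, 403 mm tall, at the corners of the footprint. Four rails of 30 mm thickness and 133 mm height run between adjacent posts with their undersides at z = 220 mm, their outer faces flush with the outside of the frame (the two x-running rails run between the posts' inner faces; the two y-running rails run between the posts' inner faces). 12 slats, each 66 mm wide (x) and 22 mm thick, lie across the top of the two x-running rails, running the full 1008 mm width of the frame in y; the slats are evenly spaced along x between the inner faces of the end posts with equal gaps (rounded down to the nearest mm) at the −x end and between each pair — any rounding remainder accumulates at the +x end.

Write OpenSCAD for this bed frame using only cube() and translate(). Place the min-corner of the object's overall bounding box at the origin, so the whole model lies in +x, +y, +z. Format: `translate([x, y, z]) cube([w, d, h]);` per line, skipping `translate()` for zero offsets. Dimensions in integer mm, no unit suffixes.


// slat z = rail_z + rail_h = 220 + 133 = 353
// slat gap = ⌊(1830 − 12·66) / 13⌋ = 79
cube([90, 90, 403]);
translate([0, 918, 0]) cube([90, 90, 403]);
translate([1920, 0, 0]) cube([90, 90, 403]);
translate([1920, 918, 0]) cube([90, 90, 403]);
translate([90, 0, 220]) cube([1830, 30, 133]);
translate([90, 978, 220]) cube([1830, 30, 133]);
translate([0, 90, 220]) cube([30, 828, 133]);
translate([1980, 90, 220]) cube([30, 828, 133]);
translate([169, 0, 353]) cube([66, 1008, 22]);
translate([314, 0, 353]) cube([66, 1008, 22]);
translate([459, 0, 353]) cube([66, 1008, 22]);
translate([604, 0, 353]) cube([66, 1008, 22]);
translate([749, 0, 353]) cube([66, 1008, 22]);
translate([894, 0, 353]) cube([66, 1008, 22]);
translate([1039, 0, 353]) cube([66, 1008, 22]);
translate([1184, 0, 353]) cube([66, 1008, 22]);
translate([1329, 0, 353]) cube([66, 1008, 22]);
translate([1474, 0, 353]) cube([66, 1008, 22]);
translate([1619, 0, 353]) cube([66, 1008, 22]);
translate([1764, 0, 353]) cube([66, 1008, 22]);


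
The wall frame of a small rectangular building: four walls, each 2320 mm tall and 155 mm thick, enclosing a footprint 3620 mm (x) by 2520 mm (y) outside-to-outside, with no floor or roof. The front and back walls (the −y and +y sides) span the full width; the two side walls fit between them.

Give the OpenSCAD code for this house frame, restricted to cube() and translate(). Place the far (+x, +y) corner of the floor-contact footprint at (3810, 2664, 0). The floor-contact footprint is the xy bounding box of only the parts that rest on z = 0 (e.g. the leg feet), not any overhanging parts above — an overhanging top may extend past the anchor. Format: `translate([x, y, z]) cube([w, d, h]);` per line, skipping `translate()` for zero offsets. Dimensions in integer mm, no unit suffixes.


translate([190, 144, 0]) cube([3620, 155, 2320]);
translate([190, 2509, 0]) cube([3620, 155, 2320]);
translate([190, 299, 0]) cube([155, 2210, 2320]);
translate([3655, 299, 0]) cube([155, 2210, 2320]);


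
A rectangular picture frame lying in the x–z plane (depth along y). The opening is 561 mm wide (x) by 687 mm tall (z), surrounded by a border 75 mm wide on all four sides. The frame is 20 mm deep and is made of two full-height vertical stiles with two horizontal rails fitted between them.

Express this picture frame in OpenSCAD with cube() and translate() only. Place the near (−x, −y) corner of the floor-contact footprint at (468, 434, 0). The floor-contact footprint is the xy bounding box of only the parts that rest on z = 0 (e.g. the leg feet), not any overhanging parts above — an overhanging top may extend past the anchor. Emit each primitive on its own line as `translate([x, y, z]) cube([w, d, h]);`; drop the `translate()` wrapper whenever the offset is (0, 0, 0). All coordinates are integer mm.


translate([468, 434, 0]) cube([75, 20, 837]);
translate([1104, 434, 0]) cube([75, 20, 837]);
translate([543, 434, 0]) cube([561, 20, 75]);
translate([543, 434, 762]) cube([561, 20, 75]);


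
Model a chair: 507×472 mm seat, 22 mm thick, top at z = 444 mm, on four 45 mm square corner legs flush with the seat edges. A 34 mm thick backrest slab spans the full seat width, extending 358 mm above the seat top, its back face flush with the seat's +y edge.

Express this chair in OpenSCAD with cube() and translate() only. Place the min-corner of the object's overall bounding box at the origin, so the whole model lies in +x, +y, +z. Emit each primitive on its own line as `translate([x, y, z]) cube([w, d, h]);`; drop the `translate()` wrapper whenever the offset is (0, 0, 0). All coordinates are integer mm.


translate([0, 0, 422]) cube([507, 472, 22]);
cube([45, 45, 422]);
translate([462, 0, 0]) cube([45, 45, 422]);
translate([0, 427, 0]) cube([45, 45, 422]);
translate([462, 427, 0]) cube([45, 45, 422]);
translate([0, 438, 444]) cube([507, 34, 358]);


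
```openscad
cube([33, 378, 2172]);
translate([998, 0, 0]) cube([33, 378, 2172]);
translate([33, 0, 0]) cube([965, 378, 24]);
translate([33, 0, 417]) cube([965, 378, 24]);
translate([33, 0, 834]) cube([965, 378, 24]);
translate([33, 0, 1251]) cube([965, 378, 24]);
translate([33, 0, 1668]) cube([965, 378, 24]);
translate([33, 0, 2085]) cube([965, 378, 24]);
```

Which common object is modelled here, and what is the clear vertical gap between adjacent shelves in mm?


A bookshelf. The clear shelf gap is 393 mm.

Two tall side panels with 6 horizontal boards between them — a bookshelf. The first two shelf undersides are at z = 0 and z = 417; with shelf thickness 24, the clear gap is 417 − 0 − 24 = 393 mm.


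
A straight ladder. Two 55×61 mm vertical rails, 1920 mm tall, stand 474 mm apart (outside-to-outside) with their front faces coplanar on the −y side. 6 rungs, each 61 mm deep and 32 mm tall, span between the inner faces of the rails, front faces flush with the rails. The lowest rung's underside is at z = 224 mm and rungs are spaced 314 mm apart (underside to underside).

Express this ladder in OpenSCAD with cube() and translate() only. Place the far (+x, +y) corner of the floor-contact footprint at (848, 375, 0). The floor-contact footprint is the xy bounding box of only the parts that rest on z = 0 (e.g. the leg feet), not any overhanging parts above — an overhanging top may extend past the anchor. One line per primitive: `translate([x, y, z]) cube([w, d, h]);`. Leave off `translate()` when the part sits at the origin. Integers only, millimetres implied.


translate([374, 314, 0]) cube([55, 61, 1920]);
translate([793, 314, 0]) cube([55, 61, 1920]);
translate([429, 314, 224]) cube([364, 61, 32]);
translate([429, 314, 538]) cube([364, 61, 32]);
translate([429, 314, 852]) cube([364, 61, 32]);
translate([429, 314, 1166]) cube([364, 61, 32]);
translate([429, 314, 1480]) cube([364, 61, 32]);
translate([429, 314, 1794]) cube([364, 61, 32]);


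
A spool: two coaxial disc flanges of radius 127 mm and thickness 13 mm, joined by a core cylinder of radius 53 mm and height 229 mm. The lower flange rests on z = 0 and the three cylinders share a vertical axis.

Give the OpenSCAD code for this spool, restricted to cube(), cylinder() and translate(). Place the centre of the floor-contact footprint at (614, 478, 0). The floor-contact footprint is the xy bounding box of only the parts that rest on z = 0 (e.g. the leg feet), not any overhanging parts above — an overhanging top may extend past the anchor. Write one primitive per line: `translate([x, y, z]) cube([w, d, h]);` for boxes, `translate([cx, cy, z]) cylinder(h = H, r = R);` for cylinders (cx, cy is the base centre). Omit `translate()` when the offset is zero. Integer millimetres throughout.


translate([614, 478, 0]) cylinder(h = 13, r = 127);
translate([614, 478, 13]) cylinder(h = 229, r = 53);
translate([614, 478, 242]) cylinder(h = 13, r = 127);


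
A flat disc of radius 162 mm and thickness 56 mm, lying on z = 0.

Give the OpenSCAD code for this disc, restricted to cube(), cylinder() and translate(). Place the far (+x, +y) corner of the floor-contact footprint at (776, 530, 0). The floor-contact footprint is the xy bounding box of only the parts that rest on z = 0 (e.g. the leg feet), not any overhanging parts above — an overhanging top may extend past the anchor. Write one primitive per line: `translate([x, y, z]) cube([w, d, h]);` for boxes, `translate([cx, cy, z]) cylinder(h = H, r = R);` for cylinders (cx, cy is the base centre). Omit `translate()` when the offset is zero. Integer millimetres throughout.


translate([614, 368, 0]) cylinder(h = 56, r = 162);


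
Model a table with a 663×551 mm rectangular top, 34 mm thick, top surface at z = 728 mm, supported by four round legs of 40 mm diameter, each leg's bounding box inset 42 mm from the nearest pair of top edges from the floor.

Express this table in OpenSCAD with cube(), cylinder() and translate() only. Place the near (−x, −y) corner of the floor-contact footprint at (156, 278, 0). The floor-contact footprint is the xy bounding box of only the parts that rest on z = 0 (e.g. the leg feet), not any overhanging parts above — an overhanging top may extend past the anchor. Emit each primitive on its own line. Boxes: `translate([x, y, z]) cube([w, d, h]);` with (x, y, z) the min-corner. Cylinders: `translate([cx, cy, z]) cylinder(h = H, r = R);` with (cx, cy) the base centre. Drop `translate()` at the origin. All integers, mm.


translate([114, 236, 694]) cube([663, 551, 34]);
translate([176, 298, 0]) cylinder(h = 694, r = 20);
translate([715, 298, 0]) cylinder(h = 694, r = 20);
translate([176, 725, 0]) cylinder(h = 694, r = 20);
translate([715, 725, 0]) cylinder(h = 694, r = 20);


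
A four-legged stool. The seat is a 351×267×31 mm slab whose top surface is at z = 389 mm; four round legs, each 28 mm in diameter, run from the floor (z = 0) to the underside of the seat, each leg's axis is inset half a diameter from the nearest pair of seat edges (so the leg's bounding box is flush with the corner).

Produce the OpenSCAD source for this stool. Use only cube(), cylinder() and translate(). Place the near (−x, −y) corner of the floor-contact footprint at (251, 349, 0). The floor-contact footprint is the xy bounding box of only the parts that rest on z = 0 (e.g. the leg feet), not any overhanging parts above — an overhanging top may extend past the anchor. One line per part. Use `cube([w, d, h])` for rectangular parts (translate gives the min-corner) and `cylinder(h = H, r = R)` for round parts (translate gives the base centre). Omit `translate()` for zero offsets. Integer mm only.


// leg_h = 389 - 31 = 358
translate([251, 349, 358]) cube([351, 267, 31]);
translate([265, 363, 0]) cylinder(h = 358, r = 14);
translate([588, 363, 0]) cylinder(h = 358, r = 14);
translate([265, 602, 0]) cylinder(h = 358, r = 14);
translate([588, 602, 0]) cylinder(h = 358, r = 14);


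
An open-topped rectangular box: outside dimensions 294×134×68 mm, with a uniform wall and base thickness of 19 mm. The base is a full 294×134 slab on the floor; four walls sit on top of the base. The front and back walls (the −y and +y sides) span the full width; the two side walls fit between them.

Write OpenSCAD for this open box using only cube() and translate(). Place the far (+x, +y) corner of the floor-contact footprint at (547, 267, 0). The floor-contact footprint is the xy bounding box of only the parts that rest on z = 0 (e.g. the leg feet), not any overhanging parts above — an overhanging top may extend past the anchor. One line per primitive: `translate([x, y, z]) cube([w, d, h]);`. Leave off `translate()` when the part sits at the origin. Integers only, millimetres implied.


translate([253, 133, 0]) cube([294, 134, 19]);
translate([253, 133, 19]) cube([294, 19, 49]);
translate([253, 248, 19]) cube([294, 19, 49]);
translate([253, 152, 19]) cube([19, 96, 49]);
translate([528, 152, 19]) cube([19, 96, 49]);


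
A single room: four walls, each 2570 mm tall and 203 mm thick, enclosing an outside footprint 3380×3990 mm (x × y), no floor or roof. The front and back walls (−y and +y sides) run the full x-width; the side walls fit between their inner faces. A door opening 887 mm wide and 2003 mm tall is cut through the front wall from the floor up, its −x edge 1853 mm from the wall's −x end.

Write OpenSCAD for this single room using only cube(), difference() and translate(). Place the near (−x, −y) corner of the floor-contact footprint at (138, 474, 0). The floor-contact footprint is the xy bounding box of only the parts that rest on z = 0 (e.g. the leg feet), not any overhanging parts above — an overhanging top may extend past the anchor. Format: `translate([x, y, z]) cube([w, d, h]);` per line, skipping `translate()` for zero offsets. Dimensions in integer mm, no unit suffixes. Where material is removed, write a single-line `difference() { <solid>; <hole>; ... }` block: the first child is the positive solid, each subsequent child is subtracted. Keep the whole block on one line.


difference() { translate([138, 474, 0]) cube([3380, 203, 2570]); translate([1991, 474, 0]) cube([887, 203, 2003]); }
translate([138, 4261, 0]) cube([3380, 203, 2570]);
translate([138, 677, 0]) cube([203, 3584, 2570]);
translate([3315, 677, 0]) cube([203, 3584, 2570]);


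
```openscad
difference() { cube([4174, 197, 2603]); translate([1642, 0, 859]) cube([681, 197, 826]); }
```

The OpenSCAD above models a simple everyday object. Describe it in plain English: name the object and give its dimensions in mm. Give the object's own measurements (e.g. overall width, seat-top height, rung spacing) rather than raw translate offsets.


A wall 4174 mm long (x), 197 mm thick (y), 2603 mm tall, with a rectangular window opening cut through it. The opening is 681 mm wide and 826 mm tall; its sill is at z = 859 mm and its near (−x) edge is 1642 mm from the wall's −x end. The opening passes through the full wall thickness.


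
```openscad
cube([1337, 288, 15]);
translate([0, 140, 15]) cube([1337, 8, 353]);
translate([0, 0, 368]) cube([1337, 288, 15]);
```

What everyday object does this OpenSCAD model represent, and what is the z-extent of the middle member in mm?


An I-beam. The web height is 353 mm.

Two wide flanges with a thin centred web — an I-beam. Overall 383 mm minus two 15 mm flanges gives a web of 383 − 2·15 = 353 mm.


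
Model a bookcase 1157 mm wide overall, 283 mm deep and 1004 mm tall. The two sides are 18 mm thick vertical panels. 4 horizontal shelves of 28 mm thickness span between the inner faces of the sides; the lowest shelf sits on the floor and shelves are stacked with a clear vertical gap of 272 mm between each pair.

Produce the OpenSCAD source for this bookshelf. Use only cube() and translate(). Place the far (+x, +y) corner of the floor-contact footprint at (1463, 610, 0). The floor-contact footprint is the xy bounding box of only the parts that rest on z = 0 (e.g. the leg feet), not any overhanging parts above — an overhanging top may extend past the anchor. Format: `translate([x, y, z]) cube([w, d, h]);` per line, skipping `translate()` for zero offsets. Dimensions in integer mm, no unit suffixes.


translate([306, 327, 0]) cube([18, 283, 1004]);
translate([1445, 327, 0]) cube([18, 283, 1004]);
translate([324, 327, 0]) cube([1121, 283, 28]);
translate([324, 327, 300]) cube([1121, 283, 28]);
translate([324, 327, 600]) cube([1121, 283, 28]);
translate([324, 327, 900]) cube([1121, 283, 28]);


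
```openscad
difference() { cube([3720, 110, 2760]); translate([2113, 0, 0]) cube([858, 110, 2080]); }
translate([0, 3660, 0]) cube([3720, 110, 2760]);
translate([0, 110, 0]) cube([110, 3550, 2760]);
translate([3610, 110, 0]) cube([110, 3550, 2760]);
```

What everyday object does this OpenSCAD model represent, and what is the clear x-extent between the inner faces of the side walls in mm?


A single room. The interior width is 3500 mm.

Four walls enclosing a rectangle with a door in the front wall — a room. Outside width 3720 minus two 110 mm walls gives 3500 mm.


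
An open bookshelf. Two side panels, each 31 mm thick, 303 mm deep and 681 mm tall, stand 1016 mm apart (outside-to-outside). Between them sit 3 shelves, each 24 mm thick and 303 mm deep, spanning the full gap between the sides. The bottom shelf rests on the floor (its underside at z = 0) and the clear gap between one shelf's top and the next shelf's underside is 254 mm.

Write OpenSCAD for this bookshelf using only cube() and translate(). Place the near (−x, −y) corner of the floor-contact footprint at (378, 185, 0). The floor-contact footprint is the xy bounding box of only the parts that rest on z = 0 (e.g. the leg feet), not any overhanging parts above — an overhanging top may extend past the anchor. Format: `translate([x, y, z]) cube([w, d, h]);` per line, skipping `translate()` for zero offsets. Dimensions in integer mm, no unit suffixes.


translate([378, 185, 0]) cube([31, 303, 681]);
translate([1363, 185, 0]) cube([31, 303, 681]);
translate([409, 185, 0]) cube([954, 303, 24]);
translate([409, 185, 278]) cube([954, 303, 24]);
translate([409, 185, 556]) cube([954, 303, 24]);


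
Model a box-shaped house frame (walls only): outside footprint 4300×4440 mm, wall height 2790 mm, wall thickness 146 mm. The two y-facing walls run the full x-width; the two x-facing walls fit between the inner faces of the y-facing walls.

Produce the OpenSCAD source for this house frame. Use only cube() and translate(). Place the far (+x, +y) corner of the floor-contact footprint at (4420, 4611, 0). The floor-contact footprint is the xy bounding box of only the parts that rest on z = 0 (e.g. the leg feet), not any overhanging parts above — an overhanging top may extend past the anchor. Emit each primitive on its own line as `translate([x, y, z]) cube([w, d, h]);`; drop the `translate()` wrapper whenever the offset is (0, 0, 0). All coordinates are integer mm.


translate([120, 171, 0]) cube([4300, 146, 2790]);
translate([120, 4465, 0]) cube([4300, 146, 2790]);
translate([120, 317, 0]) cube([146, 4148, 2790]);
translate([4274, 317, 0]) cube([146, 4148, 2790]);


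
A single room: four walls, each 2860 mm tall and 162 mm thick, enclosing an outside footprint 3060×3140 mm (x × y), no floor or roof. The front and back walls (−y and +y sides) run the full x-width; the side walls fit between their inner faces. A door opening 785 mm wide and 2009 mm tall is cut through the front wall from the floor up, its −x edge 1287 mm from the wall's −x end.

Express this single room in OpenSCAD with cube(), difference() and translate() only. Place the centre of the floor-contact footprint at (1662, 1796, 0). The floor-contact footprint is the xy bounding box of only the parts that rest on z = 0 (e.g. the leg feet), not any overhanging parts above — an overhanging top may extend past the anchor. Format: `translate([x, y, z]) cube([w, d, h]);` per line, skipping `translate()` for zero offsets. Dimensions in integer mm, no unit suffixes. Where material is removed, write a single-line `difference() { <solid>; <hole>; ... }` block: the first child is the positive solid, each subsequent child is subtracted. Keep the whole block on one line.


difference() { translate([132, 226, 0]) cube([3060, 162, 2860]); translate([1419, 226, 0]) cube([785, 162, 2009]); }
translate([132, 3204, 0]) cube([3060, 162, 2860]);
translate([132, 388, 0]) cube([162, 2816, 2860]);
translate([3030, 388, 0]) cube([162, 2816, 2860]);


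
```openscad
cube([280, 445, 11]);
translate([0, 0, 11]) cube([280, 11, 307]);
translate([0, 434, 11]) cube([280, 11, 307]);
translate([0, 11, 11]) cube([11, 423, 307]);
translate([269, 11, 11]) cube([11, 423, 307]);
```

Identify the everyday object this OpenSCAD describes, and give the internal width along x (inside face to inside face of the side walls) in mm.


An open box. The internal width is 258 mm.

A 280×445 base slab with four walls standing on it — an open box. The base is 280 mm wide and the walls are 11 mm thick, so the internal width is 280 − 2 × 11 = 258 mm.


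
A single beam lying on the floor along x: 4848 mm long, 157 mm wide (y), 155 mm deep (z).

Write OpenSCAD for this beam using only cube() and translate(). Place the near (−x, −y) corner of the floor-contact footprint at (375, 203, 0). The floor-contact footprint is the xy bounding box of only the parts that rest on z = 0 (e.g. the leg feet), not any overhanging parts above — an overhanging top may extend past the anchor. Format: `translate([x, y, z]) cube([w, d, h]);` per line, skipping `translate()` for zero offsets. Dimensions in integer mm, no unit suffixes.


translate([375, 203, 0]) cube([4848, 157, 155]);


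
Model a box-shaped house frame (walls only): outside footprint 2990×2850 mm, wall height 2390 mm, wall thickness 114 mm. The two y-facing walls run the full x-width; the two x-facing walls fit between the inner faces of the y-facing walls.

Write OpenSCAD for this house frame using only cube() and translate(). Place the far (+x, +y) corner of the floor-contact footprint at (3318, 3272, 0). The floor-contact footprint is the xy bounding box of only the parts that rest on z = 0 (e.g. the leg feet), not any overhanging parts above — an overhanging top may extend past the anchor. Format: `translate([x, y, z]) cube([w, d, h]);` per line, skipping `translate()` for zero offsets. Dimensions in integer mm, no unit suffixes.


translate([328, 422, 0]) cube([2990, 114, 2390]);
translate([328, 3158, 0]) cube([2990, 114, 2390]);
translate([328, 536, 0]) cube([114, 2622, 2390]);
translate([3204, 536, 0]) cube([114, 2622, 2390]);


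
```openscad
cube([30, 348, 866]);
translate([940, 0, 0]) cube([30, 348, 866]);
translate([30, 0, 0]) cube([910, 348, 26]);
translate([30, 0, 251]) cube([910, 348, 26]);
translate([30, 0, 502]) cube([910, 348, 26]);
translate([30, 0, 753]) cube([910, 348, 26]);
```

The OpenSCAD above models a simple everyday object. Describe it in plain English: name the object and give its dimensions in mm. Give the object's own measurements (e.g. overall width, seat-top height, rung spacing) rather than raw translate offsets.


An open bookshelf. Two side panels, each 30 mm thick, 348 mm deep and 866 mm tall, stand 970 mm apart (outside-to-outside). Between them sit 4 shelves, each 26 mm thick and 348 mm deep, spanning the full gap between the sides. The bottom shelf rests on the floor (its underside at z = 0) and the clear gap between one shelf's top and the next shelf's underside is 225 mm.


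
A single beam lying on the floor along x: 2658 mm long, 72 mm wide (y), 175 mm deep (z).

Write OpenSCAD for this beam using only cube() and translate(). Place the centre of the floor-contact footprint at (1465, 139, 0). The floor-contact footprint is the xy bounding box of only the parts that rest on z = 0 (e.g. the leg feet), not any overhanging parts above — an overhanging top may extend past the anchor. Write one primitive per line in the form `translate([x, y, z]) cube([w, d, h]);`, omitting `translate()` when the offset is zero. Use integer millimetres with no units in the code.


translate([136, 103, 0]) cube([2658, 72, 175]);


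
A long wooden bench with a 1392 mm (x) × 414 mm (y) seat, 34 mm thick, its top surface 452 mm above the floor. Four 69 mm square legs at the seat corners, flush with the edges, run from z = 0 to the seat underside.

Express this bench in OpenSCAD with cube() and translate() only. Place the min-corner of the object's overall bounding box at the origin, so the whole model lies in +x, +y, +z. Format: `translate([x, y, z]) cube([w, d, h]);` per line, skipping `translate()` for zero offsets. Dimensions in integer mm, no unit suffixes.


translate([0, 0, 418]) cube([1392, 414, 34]);
cube([69, 69, 418]);
translate([0, 345, 0]) cube([69, 69, 418]);
translate([1323, 0, 0]) cube([69, 69, 418]);
translate([1323, 345, 0]) cube([69, 69, 418]);


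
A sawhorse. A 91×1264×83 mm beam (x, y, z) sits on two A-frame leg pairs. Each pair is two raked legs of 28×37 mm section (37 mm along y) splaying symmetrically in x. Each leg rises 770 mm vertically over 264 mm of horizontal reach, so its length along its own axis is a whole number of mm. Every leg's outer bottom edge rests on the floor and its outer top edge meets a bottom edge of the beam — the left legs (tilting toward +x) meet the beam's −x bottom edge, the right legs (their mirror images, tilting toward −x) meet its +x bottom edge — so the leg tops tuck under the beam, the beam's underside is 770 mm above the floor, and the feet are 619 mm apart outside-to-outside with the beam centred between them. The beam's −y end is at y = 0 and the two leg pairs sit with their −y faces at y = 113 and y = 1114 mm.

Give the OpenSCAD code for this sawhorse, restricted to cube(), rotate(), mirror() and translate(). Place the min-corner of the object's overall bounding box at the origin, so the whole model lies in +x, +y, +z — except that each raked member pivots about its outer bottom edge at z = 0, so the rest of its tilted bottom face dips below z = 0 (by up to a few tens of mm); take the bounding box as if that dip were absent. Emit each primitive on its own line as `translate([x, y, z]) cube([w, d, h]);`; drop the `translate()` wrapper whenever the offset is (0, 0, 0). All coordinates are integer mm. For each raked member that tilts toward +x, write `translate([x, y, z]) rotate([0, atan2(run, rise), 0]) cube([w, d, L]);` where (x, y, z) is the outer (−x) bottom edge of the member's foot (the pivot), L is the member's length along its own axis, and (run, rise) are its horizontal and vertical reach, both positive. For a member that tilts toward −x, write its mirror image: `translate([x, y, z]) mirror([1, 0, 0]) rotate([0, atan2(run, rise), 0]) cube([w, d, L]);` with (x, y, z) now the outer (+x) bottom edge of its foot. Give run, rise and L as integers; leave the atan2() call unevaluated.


translate([264, 0, 770]) cube([91, 1264, 83]);
translate([0, 113, 0]) rotate([0, atan2(264, 770), 0]) cube([28, 37, 814]);
translate([619, 113, 0]) mirror([1, 0, 0]) rotate([0, atan2(264, 770), 0]) cube([28, 37, 814]);
translate([0, 1114, 0]) rotate([0, atan2(264, 770), 0]) cube([28, 37, 814]);
translate([619, 1114, 0]) mirror([1, 0, 0]) rotate([0, atan2(264, 770), 0]) cube([28, 37, 814]);


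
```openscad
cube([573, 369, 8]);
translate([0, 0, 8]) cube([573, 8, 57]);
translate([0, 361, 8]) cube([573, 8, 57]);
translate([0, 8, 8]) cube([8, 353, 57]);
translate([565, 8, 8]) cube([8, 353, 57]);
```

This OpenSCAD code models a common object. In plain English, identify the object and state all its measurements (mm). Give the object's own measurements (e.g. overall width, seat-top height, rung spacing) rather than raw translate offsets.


An open-topped rectangular box: outside dimensions 573×369×65 mm, with a uniform wall and base thickness of 8 mm. The base is a full 573×369 slab on the floor; four walls sit on top of the base. The front and back walls (the −y and +y sides) span the full width; the two side walls fit between them.


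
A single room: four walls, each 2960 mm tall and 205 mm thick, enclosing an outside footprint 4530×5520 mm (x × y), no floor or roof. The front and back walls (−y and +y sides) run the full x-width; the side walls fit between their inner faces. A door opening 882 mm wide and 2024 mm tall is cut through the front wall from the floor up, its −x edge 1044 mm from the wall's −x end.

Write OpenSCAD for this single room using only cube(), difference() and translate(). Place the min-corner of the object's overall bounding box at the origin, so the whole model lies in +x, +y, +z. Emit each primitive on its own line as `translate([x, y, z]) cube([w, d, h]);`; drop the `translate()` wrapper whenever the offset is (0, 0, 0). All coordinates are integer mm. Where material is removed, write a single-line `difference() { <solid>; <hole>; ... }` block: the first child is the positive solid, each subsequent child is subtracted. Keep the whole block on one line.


difference() { cube([4530, 205, 2960]); translate([1044, 0, 0]) cube([882, 205, 2024]); }
translate([0, 5315, 0]) cube([4530, 205, 2960]);
translate([0, 205, 0]) cube([205, 5110, 2960]);
translate([4325, 205, 0]) cube([205, 5110, 2960]);


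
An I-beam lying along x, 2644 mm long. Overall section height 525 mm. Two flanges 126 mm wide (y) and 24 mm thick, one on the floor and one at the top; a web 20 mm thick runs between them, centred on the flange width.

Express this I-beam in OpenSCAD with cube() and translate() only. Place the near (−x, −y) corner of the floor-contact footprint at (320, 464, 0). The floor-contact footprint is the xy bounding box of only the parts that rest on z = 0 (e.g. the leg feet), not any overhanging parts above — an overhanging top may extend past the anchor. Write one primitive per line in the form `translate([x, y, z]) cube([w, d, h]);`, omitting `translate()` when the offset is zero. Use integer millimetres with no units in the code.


translate([320, 464, 0]) cube([2644, 126, 24]);
translate([320, 517, 24]) cube([2644, 20, 477]);
translate([320, 464, 501]) cube([2644, 126, 24]);


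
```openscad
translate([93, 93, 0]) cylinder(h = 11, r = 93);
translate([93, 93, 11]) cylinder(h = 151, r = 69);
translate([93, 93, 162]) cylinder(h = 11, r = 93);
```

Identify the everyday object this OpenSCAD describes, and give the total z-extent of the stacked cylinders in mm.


A spool. The overall height is 173 mm.

Three coaxial cylinders, large–small–large — a spool. Two 11 mm flanges and a 151 mm core give 11 + 151 + 11 = 173 mm.


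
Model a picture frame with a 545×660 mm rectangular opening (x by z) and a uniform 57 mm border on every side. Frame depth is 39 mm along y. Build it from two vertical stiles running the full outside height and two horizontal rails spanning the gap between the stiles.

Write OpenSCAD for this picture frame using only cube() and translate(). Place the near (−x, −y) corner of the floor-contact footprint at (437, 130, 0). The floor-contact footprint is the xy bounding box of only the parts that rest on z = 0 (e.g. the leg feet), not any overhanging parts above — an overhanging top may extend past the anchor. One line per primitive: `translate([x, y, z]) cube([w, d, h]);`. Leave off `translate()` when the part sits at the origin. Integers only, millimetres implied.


translate([437, 130, 0]) cube([57, 39, 774]);
translate([1039, 130, 0]) cube([57, 39, 774]);
translate([494, 130, 0]) cube([545, 39, 57]);
translate([494, 130, 717]) cube([545, 39, 57]);


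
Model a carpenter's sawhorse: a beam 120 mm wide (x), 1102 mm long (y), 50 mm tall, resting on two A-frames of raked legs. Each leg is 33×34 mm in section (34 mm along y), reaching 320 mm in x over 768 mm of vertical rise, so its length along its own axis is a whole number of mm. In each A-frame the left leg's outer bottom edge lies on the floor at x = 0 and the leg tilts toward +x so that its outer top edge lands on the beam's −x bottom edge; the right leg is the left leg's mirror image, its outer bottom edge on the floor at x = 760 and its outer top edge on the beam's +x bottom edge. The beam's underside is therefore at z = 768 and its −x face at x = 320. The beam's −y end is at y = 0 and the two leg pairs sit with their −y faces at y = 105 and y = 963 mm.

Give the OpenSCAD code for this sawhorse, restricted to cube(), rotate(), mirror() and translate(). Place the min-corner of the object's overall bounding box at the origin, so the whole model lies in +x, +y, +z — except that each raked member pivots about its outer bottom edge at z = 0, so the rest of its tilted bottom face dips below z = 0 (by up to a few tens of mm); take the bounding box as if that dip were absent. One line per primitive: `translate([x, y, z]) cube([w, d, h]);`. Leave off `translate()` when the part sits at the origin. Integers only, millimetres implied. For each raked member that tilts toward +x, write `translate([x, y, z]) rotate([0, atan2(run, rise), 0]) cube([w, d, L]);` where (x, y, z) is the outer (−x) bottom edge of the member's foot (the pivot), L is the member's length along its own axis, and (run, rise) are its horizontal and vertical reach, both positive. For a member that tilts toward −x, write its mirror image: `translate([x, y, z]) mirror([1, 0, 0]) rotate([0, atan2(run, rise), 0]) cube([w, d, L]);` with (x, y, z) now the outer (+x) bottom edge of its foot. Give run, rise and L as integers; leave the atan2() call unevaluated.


translate([320, 0, 768]) cube([120, 1102, 50]);
translate([0, 105, 0]) rotate([0, atan2(320, 768), 0]) cube([33, 34, 832]);
translate([760, 105, 0]) mirror([1, 0, 0]) rotate([0, atan2(320, 768), 0]) cube([33, 34, 832]);
translate([0, 963, 0]) rotate([0, atan2(320, 768), 0]) cube([33, 34, 832]);
translate([760, 963, 0]) mirror([1, 0, 0]) rotate([0, atan2(320, 768), 0]) cube([33, 34, 832]);
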